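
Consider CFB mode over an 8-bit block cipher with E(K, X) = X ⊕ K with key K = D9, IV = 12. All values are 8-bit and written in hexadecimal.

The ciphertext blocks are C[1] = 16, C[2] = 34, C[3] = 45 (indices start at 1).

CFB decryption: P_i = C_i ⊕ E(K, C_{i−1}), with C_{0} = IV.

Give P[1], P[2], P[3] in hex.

P[1] = DD, P[2] = FB, P[3] = A8

P[1]: E(K, 12) = CB; 16 ⊕ CB = DD.
P[2]: E(K, 16) = CF; 34 ⊕ CF = FB.
P[3]: E(K, 34) = ED; 45 ⊕ ED = A8.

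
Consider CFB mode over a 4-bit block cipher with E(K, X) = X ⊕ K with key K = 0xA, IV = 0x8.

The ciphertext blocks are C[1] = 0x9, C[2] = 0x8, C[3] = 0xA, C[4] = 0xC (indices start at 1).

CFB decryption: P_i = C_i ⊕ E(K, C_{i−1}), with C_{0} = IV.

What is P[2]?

P[2] = 0xB

P[2]: E(K, 0x9) = 0x3; 0x8 ⊕ 0x3 = 0xB.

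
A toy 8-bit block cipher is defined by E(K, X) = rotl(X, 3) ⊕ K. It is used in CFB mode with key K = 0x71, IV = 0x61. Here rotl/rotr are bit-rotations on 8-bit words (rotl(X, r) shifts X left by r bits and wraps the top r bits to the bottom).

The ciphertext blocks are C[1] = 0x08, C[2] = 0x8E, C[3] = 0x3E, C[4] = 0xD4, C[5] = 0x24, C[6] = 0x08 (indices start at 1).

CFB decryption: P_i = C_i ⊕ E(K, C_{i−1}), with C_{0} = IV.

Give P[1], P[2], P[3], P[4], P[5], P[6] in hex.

P[1] = 0x72, P[2] = 0xBF, P[3] = 0x3B, P[4] = 0x54, P[5] = 0xF3, P[6] = 0x58

P[1]: E(K, 0x61) = 0x7A; 0x08 ⊕ 0x7A = 0x72.
P[2]: E(K, 0x08) = 0x31; 0x8E ⊕ 0x31 = 0xBF.
P[3]: E(K, 0x8E) = 0x05; 0x3E ⊕ 0x05 = 0x3B.
P[4]: E(K, 0x3E) = 0x80; 0xD4 ⊕ 0x80 = 0x54.
P[5]: E(K, 0xD4) = 0xD7; 0x24 ⊕ 0xD7 = 0xF3.
P[6]: E(K, 0x24) = 0x50; 0x08 ⊕ 0x50 = 0x58.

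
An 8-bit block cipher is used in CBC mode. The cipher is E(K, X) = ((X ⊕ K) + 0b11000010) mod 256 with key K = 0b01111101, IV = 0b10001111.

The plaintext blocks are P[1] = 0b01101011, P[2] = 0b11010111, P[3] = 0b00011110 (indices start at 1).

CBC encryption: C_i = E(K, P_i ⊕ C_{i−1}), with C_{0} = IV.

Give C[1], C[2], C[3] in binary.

C[1] = 0b01011011, C[2] = 0b10110011, C[3] = 0b10010010

C[1]: P[1] ⊕ 0b10001111 = 0b11100100; E(K, 0b11100100) = 0b01011011.
C[2]: P[2] ⊕ 0b01011011 = 0b10001100; E(K, 0b10001100) = 0b10110011.
C[3]: P[3] ⊕ 0b10110011 = 0b10101101; E(K, 0b10101101) = 0b10010010.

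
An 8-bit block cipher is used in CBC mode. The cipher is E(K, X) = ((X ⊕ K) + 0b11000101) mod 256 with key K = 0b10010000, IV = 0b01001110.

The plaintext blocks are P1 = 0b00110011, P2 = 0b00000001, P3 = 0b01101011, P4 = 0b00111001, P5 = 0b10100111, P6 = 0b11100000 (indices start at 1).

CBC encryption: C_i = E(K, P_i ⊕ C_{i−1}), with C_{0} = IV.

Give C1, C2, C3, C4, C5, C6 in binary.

C1 = 0b10110010, C2 = 0b11101000, C3 = 0b11011000, C4 = 0b00110110, C5 = 0b11000110, C6 = 0b01111011

C1: P1 ⊕ 0b01001110 = 0b01111101; E(K, 0b01111101) = 0b10110010.
C2: P2 ⊕ 0b10110010 = 0b10110011; E(K, 0b10110011) = 0b11101000.
C3: P3 ⊕ 0b11101000 = 0b10000011; E(K, 0b10000011) = 0b11011000.
C4: P4 ⊕ 0b11011000 = 0b11100001; E(K, 0b11100001) = 0b00110110.
C5: P5 ⊕ 0b00110110 = 0b10010001; E(K, 0b10010001) = 0b11000110.
C6: P6 ⊕ 0b11000110 = 0b00100110; E(K, 0b00100110) = 0b01111011.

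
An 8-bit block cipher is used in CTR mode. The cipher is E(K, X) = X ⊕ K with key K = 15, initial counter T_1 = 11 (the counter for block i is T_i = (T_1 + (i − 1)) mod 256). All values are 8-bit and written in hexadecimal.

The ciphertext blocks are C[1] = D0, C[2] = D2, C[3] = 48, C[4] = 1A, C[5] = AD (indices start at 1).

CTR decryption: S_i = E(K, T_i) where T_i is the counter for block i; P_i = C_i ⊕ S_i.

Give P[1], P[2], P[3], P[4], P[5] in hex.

P[1] = D4, P[2] = D5, P[3] = 4E, P[4] = 1B, P[5] = AD

P[1]: T = 11, S = E(K, T) = 04; D0 ⊕ 04 = D4.
P[2]: T = 12, S = E(K, T) = 07; D2 ⊕ 07 = D5.
P[3]: T = 13, S = E(K, T) = 06; 48 ⊕ 06 = 4E.
P[4]: T = 14, S = E(K, T) = 01; 1A ⊕ 01 = 1B.
P[5]: T = 15, S = E(K, T) = 00; AD ⊕ 00 = AD.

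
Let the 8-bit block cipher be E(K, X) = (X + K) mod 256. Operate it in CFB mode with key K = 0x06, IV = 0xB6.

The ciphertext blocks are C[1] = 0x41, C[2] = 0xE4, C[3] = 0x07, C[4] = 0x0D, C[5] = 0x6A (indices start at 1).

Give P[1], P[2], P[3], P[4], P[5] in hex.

CFB decryption: P_i = C_i ⊕ E(K, C_{i−1}), with C_{0} = IV.
P[1]: E(K, 0xB6) = 0xBC; 0x41 ⊕ 0xBC = 0xFD.
P[2]: E(K, 0x41) = 0x47; 0xE4 ⊕ 0x47 = 0xA3.
P[3]: E(K, 0xE4) = 0xEA; 0x07 ⊕ 0xEA = 0xED.
P[4]: E(K, 0x07) = 0x0D; 0x0D ⊕ 0x0D = 0x00.
P[5]: E(K, 0x0D) = 0x13; 0x6A ⊕ 0x13 = 0x79.

P[1] = 0xFD, P[2] = 0xA3, P[3] = 0xED, P[4] = 0x00, P[5] = 0x79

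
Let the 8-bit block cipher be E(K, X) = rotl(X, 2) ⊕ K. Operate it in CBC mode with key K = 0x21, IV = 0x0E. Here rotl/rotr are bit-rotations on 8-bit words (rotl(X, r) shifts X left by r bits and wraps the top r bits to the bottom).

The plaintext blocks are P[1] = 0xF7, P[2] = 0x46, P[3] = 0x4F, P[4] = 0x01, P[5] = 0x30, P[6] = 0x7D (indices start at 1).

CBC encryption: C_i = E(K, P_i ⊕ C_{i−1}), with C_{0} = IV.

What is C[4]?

C[4] = 0x67

C[1]: P[1] ⊕ 0x0E = 0xF9; E(K, 0xF9) = 0xC6.
C[2]: P[2] ⊕ 0xC6 = 0x80; E(K, 0x80) = 0x23.
C[3]: P[3] ⊕ 0x23 = 0x6C; E(K, 0x6C) = 0x90.
C[4]: P[4] ⊕ 0x90 = 0x91; E(K, 0x91) = 0x67.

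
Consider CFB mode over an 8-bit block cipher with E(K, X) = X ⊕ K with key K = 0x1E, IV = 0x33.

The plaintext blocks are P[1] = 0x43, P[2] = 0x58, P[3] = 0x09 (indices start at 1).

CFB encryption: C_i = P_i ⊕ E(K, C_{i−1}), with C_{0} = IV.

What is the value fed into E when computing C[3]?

0x28

C[1]: E(K, 0x33) = 0x2D; 0x43 ⊕ 0x2D = 0x6E.
C[2]: E(K, 0x6E) = 0x70; 0x58 ⊕ 0x70 = 0x28.
C[3]: E(K, 0x28) = 0x36; 0x09 ⊕ 0x36 = 0x3F.
So the input to E for block [3] is 0x28.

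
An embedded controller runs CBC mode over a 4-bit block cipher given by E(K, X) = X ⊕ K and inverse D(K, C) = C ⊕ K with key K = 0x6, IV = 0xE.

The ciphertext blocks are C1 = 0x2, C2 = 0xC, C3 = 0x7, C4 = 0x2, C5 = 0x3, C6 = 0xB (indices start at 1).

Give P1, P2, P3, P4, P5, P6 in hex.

CBC decryption: P_i = D(K, C_i) ⊕ C_{i−1}, with C_{0} = IV.
P1: D(K, 0x2) = 0x4; 0x4 ⊕ 0xE = 0xA.
P2: D(K, 0xC) = 0xA; 0xA ⊕ 0x2 = 0x8.
P3: D(K, 0x7) = 0x1; 0x1 ⊕ 0xC = 0xD.
P4: D(K, 0x2) = 0x4; 0x4 ⊕ 0x7 = 0x3.
P5: D(K, 0x3) = 0x5; 0x5 ⊕ 0x2 = 0x7.
P6: D(K, 0xB) = 0xD; 0xD ⊕ 0x3 = 0xE.

P1 = 0xA, P2 = 0x8, P3 = 0xD, P4 = 0x3, P5 = 0x7, P6 = 0xE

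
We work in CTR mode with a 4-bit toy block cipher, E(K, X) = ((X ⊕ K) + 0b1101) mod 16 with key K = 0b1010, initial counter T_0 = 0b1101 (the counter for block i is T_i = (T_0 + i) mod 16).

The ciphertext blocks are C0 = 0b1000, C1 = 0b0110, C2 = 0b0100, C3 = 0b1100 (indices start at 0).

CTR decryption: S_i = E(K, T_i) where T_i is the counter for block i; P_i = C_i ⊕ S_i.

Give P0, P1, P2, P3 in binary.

P0: T = 0b1101, S = E(K, T) = 0b0100; 0b1000 ⊕ 0b0100 = 0b1100.
P1: T = 0b1110, S = E(K, T) = 0b0001; 0b0110 ⊕ 0b0001 = 0b0111.
P2: T = 0b1111, S = E(K, T) = 0b0010; 0b0100 ⊕ 0b0010 = 0b0110.
P3: T = 0b0000, S = E(K, T) = 0b0111; 0b1100 ⊕ 0b0111 = 0b1011.

P0 = 0b1100, P1 = 0b0111, P2 = 0b0110, P3 = 0b1011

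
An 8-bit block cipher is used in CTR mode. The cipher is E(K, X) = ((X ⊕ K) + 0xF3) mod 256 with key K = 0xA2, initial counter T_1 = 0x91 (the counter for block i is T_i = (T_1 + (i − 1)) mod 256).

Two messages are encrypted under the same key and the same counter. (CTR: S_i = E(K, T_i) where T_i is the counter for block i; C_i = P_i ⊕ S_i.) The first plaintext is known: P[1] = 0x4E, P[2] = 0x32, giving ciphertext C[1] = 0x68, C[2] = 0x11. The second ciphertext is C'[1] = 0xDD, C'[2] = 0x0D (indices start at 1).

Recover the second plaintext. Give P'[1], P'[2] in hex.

P'[1] = 0xFB, P'[2] = 0x2E

In CTR with a reused counter, both messages share the same keystream S_i, so C_i ⊕ C'_i = P_i ⊕ P'_i and thus P'_i = P_i ⊕ C_i ⊕ C'_i.
P'[1]: 0x4E ⊕ 0x68 ⊕ 0xDD = 0xFB.
P'[2]: 0x32 ⊕ 0x11 ⊕ 0x0D = 0x2E.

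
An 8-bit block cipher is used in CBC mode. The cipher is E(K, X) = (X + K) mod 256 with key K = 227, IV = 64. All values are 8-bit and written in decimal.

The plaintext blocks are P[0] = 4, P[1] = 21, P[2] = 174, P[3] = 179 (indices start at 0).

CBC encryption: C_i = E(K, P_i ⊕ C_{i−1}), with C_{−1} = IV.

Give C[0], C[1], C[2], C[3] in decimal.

C[0] = 39, C[1] = 21, C[2] = 158, C[3] = 16

C[0]: P[0] ⊕ 64 = 68; E(K, 68) = 39.
C[1]: P[1] ⊕ 39 = 50; E(K, 50) = 21.
C[2]: P[2] ⊕ 21 = 187; E(K, 187) = 158.
C[3]: P[3] ⊕ 158 = 45; E(K, 45) = 16.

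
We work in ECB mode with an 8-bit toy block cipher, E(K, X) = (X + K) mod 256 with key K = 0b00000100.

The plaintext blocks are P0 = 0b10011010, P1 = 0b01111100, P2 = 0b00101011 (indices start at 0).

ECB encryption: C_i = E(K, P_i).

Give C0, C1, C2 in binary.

C0: E(K, 0b10011010) = 0b10011110.
C1: E(K, 0b01111100) = 0b10000000.
C2: E(K, 0b00101011) = 0b00101111.

C0 = 0b10011110, C1 = 0b10000000, C2 = 0b00101111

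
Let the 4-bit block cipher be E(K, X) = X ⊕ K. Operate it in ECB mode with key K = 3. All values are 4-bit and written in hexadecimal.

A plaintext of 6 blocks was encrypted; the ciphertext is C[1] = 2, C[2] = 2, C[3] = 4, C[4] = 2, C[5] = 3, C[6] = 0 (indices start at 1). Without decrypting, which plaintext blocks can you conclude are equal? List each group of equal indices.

ECB encrypts each block independently with the same key, so equal ciphertext blocks imply equal plaintext blocks.
C[1] = C[2] = C[4] = 2, so P[1] = P[2] = P[4].

P[1] = P[2] = P[4]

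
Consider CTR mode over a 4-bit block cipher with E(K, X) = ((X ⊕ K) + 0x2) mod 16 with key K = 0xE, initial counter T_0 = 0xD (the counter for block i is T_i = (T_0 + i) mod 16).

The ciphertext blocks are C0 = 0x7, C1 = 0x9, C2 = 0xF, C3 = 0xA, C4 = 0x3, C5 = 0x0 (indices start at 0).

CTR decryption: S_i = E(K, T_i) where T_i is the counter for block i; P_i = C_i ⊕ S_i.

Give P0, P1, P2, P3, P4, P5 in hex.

P0: T = 0xD, S = E(K, T) = 0x5; 0x7 ⊕ 0x5 = 0x2.
P1: T = 0xE, S = E(K, T) = 0x2; 0x9 ⊕ 0x2 = 0xB.
P2: T = 0xF, S = E(K, T) = 0x3; 0xF ⊕ 0x3 = 0xC.
P3: T = 0x0, S = E(K, T) = 0x0; 0xA ⊕ 0x0 = 0xA.
P4: T = 0x1, S = E(K, T) = 0x1; 0x3 ⊕ 0x1 = 0x2.
P5: T = 0x2, S = E(K, T) = 0xE; 0x0 ⊕ 0xE = 0xE.

P0 = 0x2, P1 = 0xB, P2 = 0xC, P3 = 0xA, P4 = 0x2, P5 = 0xE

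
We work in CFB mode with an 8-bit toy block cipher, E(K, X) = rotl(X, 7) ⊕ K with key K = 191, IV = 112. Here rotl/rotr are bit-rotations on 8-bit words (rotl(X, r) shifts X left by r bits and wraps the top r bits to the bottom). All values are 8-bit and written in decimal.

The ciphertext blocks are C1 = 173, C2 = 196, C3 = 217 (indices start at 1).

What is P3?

CFB decryption: P_i = C_i ⊕ E(K, C_{i−1}), with C_{0} = IV.
P3: E(K, 196) = 221; 217 ⊕ 221 = 4.

P3 = 4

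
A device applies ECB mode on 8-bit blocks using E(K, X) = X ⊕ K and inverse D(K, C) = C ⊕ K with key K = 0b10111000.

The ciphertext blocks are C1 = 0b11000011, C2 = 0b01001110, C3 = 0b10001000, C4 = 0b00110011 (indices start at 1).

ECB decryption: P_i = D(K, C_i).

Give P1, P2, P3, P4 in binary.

P1 = 0b01111011, P2 = 0b11110110, P3 = 0b00110000, P4 = 0b10001011

P1: D(K, 0b11000011) = 0b01111011.
P2: D(K, 0b01001110) = 0b11110110.
P3: D(K, 0b10001000) = 0b00110000.
P4: D(K, 0b00110011) = 0b10001011.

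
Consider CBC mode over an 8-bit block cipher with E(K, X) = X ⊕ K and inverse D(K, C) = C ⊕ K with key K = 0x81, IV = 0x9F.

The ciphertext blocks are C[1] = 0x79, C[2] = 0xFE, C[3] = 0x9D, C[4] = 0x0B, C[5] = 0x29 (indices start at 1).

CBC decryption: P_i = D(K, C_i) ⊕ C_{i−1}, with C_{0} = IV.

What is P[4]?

P[4] = 0x17

P[4]: D(K, 0x0B) = 0x8A; 0x8A ⊕ 0x9D = 0x17.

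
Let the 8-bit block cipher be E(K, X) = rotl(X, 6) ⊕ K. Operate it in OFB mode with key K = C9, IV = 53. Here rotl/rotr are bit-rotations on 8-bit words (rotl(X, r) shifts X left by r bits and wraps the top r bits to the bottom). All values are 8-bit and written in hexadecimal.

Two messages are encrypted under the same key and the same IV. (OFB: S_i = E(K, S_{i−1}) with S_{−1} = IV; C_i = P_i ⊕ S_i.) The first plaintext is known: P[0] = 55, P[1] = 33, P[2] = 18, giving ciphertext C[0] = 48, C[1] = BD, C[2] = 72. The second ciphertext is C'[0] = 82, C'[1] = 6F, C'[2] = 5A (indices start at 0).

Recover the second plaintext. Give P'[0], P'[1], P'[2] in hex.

P'[0] = 9F, P'[1] = E1, P'[2] = 30

In OFB with a reused IV, both messages share the same keystream S_i, so C_i ⊕ C'_i = P_i ⊕ P'_i and thus P'_i = P_i ⊕ C_i ⊕ C'_i.
P'[0]: 55 ⊕ 48 ⊕ 82 = 9F.
P'[1]: 33 ⊕ BD ⊕ 6F = E1.
P'[2]: 18 ⊕ 72 ⊕ 5A = 30.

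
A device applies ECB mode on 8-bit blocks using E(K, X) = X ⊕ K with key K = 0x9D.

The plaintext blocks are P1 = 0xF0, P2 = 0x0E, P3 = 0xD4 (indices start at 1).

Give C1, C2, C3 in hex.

ECB encryption: C_i = E(K, P_i).
C1: E(K, 0xF0) = 0x6D.
C2: E(K, 0x0E) = 0x93.
C3: E(K, 0xD4) = 0x49.

C1 = 0x6D, C2 = 0x93, C3 = 0x49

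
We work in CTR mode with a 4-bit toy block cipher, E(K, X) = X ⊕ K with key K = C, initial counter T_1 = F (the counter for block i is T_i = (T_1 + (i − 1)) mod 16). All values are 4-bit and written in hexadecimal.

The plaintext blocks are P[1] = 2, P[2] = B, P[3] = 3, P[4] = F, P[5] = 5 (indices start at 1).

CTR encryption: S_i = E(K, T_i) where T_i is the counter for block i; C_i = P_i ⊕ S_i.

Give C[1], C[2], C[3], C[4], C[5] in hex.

C[1]: T = F, S = E(K, T) = 3; 2 ⊕ 3 = 1.
C[2]: T = 0, S = E(K, T) = C; B ⊕ C = 7.
C[3]: T = 1, S = E(K, T) = D; 3 ⊕ D = E.
C[4]: T = 2, S = E(K, T) = E; F ⊕ E = 1.
C[5]: T = 3, S = E(K, T) = F; 5 ⊕ F = A.

C[1] = 1, C[2] = 7, C[3] = E, C[4] = 1, C[5] = A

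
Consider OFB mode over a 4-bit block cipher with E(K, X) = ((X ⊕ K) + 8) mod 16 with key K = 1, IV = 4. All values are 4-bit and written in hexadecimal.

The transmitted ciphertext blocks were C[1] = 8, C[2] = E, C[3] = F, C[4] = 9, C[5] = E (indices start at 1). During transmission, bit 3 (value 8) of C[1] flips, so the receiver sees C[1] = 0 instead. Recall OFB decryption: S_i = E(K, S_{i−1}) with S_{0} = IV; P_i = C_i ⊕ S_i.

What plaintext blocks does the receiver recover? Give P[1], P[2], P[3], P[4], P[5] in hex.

P[1] = D, P[2] = A, P[3] = 2, P[4] = D, P[5] = 3

Only C[1] changed, to 0. In OFB, a change in C_i flips the same bit in P_i only; the keystream is unaffected. Decrypting the received ciphertext:
P[1]: S = E(K, 4) = D; 0 ⊕ D = D.
P[2]: S = E(K, D) = 4; E ⊕ 4 = A.
P[3]: S = E(K, 4) = D; F ⊕ D = 2.
P[4]: S = E(K, D) = 4; 9 ⊕ 4 = D.
P[5]: S = E(K, 4) = D; E ⊕ D = 3.
Blocks that differ from the original plaintext: P[1].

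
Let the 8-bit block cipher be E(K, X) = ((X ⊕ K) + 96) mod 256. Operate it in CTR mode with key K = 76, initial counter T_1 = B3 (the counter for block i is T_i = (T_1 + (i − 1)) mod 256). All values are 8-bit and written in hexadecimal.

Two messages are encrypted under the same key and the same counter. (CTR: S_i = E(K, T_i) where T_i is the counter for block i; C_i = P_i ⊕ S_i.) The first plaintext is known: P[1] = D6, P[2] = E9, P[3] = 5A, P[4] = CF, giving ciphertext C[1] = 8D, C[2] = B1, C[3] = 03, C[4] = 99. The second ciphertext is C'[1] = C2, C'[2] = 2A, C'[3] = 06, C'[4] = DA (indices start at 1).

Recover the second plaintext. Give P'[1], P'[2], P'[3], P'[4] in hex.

P'[1] = 99, P'[2] = 72, P'[3] = 5F, P'[4] = 8C

In CTR with a reused counter, both messages share the same keystream S_i, so C_i ⊕ C'_i = P_i ⊕ P'_i and thus P'_i = P_i ⊕ C_i ⊕ C'_i.
P'[1]: D6 ⊕ 8D ⊕ C2 = 99.
P'[2]: E9 ⊕ B1 ⊕ 2A = 72.
P'[3]: 5A ⊕ 03 ⊕ 06 = 5F.
P'[4]: CF ⊕ 99 ⊕ DA = 8C.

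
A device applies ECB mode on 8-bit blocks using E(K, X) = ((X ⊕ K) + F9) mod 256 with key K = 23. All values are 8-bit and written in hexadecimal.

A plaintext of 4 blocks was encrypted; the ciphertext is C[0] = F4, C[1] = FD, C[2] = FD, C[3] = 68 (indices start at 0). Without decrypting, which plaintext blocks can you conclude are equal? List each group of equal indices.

ECB encrypts each block independently with the same key, so equal ciphertext blocks imply equal plaintext blocks.
C[1] = C[2] = FD, so P[1] = P[2].

P[1] = P[2]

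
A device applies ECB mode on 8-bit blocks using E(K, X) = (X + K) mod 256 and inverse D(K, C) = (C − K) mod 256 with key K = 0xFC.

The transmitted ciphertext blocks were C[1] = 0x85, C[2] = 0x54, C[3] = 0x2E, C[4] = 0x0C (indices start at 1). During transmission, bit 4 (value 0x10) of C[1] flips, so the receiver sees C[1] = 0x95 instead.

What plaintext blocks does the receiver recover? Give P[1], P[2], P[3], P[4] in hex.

P[1] = 0x99, P[2] = 0x58, P[3] = 0x32, P[4] = 0x10

ECB decryption: P_i = D(K, C_i).
Only C[1] changed, to 0x95. In ECB, a change in C_i affects only P_i. Decrypting the received ciphertext:
P[1]: D(K, 0x95) = 0x99.
P[2]: D(K, 0x54) = 0x58.
P[3]: D(K, 0x2E) = 0x32.
P[4]: D(K, 0x0C) = 0x10.
Blocks that differ from the original plaintext: P[1].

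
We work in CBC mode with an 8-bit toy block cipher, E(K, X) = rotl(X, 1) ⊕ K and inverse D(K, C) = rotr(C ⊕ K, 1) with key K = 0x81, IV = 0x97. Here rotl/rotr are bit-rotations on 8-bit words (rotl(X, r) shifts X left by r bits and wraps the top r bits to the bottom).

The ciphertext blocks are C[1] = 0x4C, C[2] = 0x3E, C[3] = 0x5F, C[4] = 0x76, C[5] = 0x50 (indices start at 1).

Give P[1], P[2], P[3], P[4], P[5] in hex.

CBC decryption: P_i = D(K, C_i) ⊕ C_{i−1}, with C_{0} = IV.
P[1]: D(K, 0x4C) = 0xE6; 0xE6 ⊕ 0x97 = 0x71.
P[2]: D(K, 0x3E) = 0xDF; 0xDF ⊕ 0x4C = 0x93.
P[3]: D(K, 0x5F) = 0x6F; 0x6F ⊕ 0x3E = 0x51.
P[4]: D(K, 0x76) = 0xFB; 0xFB ⊕ 0x5F = 0xA4.
P[5]: D(K, 0x50) = 0xE8; 0xE8 ⊕ 0x76 = 0x9E.

P[1] = 0x71, P[2] = 0x93, P[3] = 0x51, P[4] = 0xA4, P[5] = 0x9E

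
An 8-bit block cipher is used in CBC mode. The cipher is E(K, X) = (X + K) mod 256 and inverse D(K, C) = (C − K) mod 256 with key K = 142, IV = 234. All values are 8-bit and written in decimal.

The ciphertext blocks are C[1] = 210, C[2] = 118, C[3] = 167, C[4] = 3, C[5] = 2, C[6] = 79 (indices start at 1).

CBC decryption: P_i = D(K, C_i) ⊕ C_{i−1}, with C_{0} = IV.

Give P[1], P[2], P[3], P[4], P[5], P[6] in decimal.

P[1]: D(K, 210) = 68; 68 ⊕ 234 = 174.
P[2]: D(K, 118) = 232; 232 ⊕ 210 = 58.
P[3]: D(K, 167) = 25; 25 ⊕ 118 = 111.
P[4]: D(K, 3) = 117; 117 ⊕ 167 = 210.
P[5]: D(K, 2) = 116; 116 ⊕ 3 = 119.
P[6]: D(K, 79) = 193; 193 ⊕ 2 = 195.

P[1] = 174, P[2] = 58, P[3] = 111, P[4] = 210, P[5] = 119, P[6] = 195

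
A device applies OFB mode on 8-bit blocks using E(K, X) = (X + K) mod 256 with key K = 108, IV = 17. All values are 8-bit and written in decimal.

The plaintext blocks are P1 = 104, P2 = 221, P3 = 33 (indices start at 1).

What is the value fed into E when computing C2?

125

OFB encryption: S_i = E(K, S_{i−1}) with S_{0} = IV; C_i = P_i ⊕ S_i.
C1: S = E(K, 17) = 125; 104 ⊕ 125 = 21.
C2: S = E(K, 125) = 233; 221 ⊕ 233 = 52.
So the input to E for block 2 is 125.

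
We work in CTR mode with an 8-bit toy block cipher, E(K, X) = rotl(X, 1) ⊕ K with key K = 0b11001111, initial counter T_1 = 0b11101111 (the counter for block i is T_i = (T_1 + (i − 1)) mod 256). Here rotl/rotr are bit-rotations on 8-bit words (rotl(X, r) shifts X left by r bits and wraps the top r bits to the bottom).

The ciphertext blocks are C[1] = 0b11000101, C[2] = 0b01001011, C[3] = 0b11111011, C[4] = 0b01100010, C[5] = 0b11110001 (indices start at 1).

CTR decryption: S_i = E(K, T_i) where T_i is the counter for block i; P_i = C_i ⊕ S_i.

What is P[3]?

P[3]: T = 0b11110001, S = E(K, T) = 0b00101100; 0b11111011 ⊕ 0b00101100 = 0b11010111.

P[3] = 0b11010111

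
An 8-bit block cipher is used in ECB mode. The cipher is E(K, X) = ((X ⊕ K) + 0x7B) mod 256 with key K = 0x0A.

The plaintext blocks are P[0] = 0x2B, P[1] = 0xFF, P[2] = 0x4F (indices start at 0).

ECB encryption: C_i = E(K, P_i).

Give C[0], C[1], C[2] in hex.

C[0]: E(K, 0x2B) = 0x9C.
C[1]: E(K, 0xFF) = 0x70.
C[2]: E(K, 0x4F) = 0xC0.

C[0] = 0x9C, C[1] = 0x70, C[2] = 0xC0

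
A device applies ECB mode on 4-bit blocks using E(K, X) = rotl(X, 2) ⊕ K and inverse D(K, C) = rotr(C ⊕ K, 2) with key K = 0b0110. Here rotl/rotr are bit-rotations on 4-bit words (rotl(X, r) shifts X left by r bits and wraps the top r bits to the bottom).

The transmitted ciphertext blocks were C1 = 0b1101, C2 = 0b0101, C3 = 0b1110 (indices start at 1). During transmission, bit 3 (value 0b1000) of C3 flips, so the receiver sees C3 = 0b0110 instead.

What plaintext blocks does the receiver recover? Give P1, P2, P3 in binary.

ECB decryption: P_i = D(K, C_i).
Only C3 changed, to 0b0110. In ECB, a change in C_i affects only P_i. Decrypting the received ciphertext:
P1: D(K, 0b1101) = 0b1110.
P2: D(K, 0b0101) = 0b1100.
P3: D(K, 0b0110) = 0b0000.
Blocks that differ from the original plaintext: P3.

P1 = 0b1110, P2 = 0b1100, P3 = 0b0000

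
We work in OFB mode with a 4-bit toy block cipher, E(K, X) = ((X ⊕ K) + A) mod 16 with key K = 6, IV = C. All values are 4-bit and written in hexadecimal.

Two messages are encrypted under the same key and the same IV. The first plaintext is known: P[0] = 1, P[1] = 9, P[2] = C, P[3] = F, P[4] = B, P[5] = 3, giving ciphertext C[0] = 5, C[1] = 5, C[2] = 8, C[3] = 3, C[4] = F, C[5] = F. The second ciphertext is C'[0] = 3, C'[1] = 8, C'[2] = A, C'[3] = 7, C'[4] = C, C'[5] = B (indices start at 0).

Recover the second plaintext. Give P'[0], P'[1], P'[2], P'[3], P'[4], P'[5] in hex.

P'[0] = 7, P'[1] = 4, P'[2] = E, P'[3] = B, P'[4] = 8, P'[5] = 7

In OFB with a reused IV, both messages share the same keystream S_i, so C_i ⊕ C'_i = P_i ⊕ P'_i and thus P'_i = P_i ⊕ C_i ⊕ C'_i.
P'[0]: 1 ⊕ 5 ⊕ 3 = 7.
P'[1]: 9 ⊕ 5 ⊕ 8 = 4.
P'[2]: C ⊕ 8 ⊕ A = E.
P'[3]: F ⊕ 3 ⊕ 7 = B.
P'[4]: B ⊕ F ⊕ C = 8.
P'[5]: 3 ⊕ F ⊕ B = 7.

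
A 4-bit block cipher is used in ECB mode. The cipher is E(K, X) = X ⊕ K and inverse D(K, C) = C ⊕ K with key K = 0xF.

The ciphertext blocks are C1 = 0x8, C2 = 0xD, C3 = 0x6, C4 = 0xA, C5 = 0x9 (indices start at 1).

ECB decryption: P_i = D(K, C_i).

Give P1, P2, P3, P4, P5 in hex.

P1: D(K, 0x8) = 0x7.
P2: D(K, 0xD) = 0x2.
P3: D(K, 0x6) = 0x9.
P4: D(K, 0xA) = 0x5.
P5: D(K, 0x9) = 0x6.

P1 = 0x7, P2 = 0x2, P3 = 0x9, P4 = 0x5, P5 = 0x6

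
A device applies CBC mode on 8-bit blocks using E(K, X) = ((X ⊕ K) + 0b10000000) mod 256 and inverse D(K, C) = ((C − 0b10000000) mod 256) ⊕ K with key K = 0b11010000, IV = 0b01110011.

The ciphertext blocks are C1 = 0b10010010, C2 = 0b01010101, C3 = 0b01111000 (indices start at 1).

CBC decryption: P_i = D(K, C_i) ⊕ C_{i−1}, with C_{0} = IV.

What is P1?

P1 = 0b10110001

P1: D(K, 0b10010010) = 0b11000010; 0b11000010 ⊕ 0b01110011 = 0b10110001.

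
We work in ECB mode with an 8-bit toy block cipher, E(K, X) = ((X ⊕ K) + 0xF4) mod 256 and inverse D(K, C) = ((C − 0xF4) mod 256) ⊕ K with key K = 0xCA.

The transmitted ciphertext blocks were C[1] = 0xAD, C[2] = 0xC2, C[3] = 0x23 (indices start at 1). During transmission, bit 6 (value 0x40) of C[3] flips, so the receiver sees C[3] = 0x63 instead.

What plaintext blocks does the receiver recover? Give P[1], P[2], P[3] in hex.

ECB decryption: P_i = D(K, C_i).
Only C[3] changed, to 0x63. In ECB, a change in C_i affects only P_i. Decrypting the received ciphertext:
P[1]: D(K, 0xAD) = 0x73.
P[2]: D(K, 0xC2) = 0x04.
P[3]: D(K, 0x63) = 0xA5.
Blocks that differ from the original plaintext: P[3].

P[1] = 0x73, P[2] = 0x04, P[3] = 0xA5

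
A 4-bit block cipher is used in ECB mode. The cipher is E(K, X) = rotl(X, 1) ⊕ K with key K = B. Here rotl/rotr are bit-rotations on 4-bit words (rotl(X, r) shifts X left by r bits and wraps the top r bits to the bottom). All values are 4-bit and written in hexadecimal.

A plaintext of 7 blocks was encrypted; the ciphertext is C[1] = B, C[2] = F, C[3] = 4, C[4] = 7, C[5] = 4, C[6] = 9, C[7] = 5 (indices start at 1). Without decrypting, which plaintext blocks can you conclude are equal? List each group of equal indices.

P[3] = P[5]

ECB encrypts each block independently with the same key, so equal ciphertext blocks imply equal plaintext blocks.
C[3] = C[5] = 4, so P[3] = P[5].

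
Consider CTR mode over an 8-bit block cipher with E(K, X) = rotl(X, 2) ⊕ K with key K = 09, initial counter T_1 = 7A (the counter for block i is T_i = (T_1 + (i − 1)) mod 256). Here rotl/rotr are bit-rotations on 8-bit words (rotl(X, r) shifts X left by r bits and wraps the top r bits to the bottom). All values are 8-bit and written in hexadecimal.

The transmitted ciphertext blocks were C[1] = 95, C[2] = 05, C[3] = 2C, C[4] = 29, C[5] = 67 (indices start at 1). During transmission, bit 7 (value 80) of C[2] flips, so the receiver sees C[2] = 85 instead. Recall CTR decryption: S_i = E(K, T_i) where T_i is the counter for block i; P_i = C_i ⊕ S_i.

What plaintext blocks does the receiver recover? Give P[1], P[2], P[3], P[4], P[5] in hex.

P[1] = 75, P[2] = 61, P[3] = D4, P[4] = D5, P[5] = 97

Only C[2] changed, to 85. In CTR, a change in C_i flips the same bit in P_i only; the keystream is unaffected. Decrypting the received ciphertext:
P[1]: T = 7A, S = E(K, T) = E0; 95 ⊕ E0 = 75.
P[2]: T = 7B, S = E(K, T) = E4; 85 ⊕ E4 = 61.
P[3]: T = 7C, S = E(K, T) = F8; 2C ⊕ F8 = D4.
P[4]: T = 7D, S = E(K, T) = FC; 29 ⊕ FC = D5.
P[5]: T = 7E, S = E(K, T) = F0; 67 ⊕ F0 = 97.
Blocks that differ from the original plaintext: P[2].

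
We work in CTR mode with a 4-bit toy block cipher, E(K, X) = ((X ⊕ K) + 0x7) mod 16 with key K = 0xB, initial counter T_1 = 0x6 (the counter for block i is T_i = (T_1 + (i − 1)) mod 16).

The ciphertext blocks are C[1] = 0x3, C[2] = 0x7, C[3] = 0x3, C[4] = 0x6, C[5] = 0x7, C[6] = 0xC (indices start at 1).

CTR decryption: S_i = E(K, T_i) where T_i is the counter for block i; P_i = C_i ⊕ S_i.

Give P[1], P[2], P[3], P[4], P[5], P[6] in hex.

P[1]: T = 0x6, S = E(K, T) = 0x4; 0x3 ⊕ 0x4 = 0x7.
P[2]: T = 0x7, S = E(K, T) = 0x3; 0x7 ⊕ 0x3 = 0x4.
P[3]: T = 0x8, S = E(K, T) = 0xA; 0x3 ⊕ 0xA = 0x9.
P[4]: T = 0x9, S = E(K, T) = 0x9; 0x6 ⊕ 0x9 = 0xF.
P[5]: T = 0xA, S = E(K, T) = 0x8; 0x7 ⊕ 0x8 = 0xF.
P[6]: T = 0xB, S = E(K, T) = 0x7; 0xC ⊕ 0x7 = 0xB.

P[1] = 0x7, P[2] = 0x4, P[3] = 0x9, P[4] = 0xF, P[5] = 0xF, P[6] = 0xB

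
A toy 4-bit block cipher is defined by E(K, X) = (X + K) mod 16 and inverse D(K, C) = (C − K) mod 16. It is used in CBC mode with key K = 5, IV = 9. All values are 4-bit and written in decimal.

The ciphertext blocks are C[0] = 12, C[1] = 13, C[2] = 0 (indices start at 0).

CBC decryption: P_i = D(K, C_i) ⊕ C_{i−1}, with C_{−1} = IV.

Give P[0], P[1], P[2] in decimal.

P[0]: D(K, 12) = 7; 7 ⊕ 9 = 14.
P[1]: D(K, 13) = 8; 8 ⊕ 12 = 4.
P[2]: D(K, 0) = 11; 11 ⊕ 13 = 6.

P[0] = 14, P[1] = 4, P[2] = 6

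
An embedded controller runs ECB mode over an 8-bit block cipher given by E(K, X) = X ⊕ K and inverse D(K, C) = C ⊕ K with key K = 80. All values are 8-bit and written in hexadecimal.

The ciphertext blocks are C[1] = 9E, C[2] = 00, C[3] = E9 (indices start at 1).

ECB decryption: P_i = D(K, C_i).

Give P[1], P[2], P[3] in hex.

P[1]: D(K, 9E) = 1E.
P[2]: D(K, 00) = 80.
P[3]: D(K, E9) = 69.

P[1] = 1E, P[2] = 80, P[3] = 69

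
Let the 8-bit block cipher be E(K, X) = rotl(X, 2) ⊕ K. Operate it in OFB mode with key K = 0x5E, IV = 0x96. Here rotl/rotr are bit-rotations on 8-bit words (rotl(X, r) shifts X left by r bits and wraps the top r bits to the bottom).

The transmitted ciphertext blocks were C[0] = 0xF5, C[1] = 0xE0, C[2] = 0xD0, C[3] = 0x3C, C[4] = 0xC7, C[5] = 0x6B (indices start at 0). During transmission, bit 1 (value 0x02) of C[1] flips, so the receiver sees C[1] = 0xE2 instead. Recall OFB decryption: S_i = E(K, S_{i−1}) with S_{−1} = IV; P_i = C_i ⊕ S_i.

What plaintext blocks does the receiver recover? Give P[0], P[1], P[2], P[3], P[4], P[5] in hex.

P[0] = 0xF1, P[1] = 0xAC, P[2] = 0xB7, P[3] = 0xFF, P[4] = 0x96, P[5] = 0x70

Only C[1] changed, to 0xE2. In OFB, a change in C_i flips the same bit in P_i only; the keystream is unaffected. Decrypting the received ciphertext:
P[0]: S = E(K, 0x96) = 0x04; 0xF5 ⊕ 0x04 = 0xF1.
P[1]: S = E(K, 0x04) = 0x4E; 0xE2 ⊕ 0x4E = 0xAC.
P[2]: S = E(K, 0x4E) = 0x67; 0xD0 ⊕ 0x67 = 0xB7.
P[3]: S = E(K, 0x67) = 0xC3; 0x3C ⊕ 0xC3 = 0xFF.
P[4]: S = E(K, 0xC3) = 0x51; 0xC7 ⊕ 0x51 = 0x96.
P[5]: S = E(K, 0x51) = 0x1B; 0x6B ⊕ 0x1B = 0x70.
Blocks that differ from the original plaintext: P[1].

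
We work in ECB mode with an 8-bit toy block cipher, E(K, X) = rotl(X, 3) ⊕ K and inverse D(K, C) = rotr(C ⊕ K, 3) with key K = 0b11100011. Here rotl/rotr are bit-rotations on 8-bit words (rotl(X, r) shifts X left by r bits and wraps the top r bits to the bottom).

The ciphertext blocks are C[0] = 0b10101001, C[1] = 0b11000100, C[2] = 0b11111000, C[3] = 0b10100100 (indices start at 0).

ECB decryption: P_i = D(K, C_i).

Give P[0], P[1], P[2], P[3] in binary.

P[0] = 0b01001001, P[1] = 0b11100100, P[2] = 0b01100011, P[3] = 0b11101000

P[0]: D(K, 0b10101001) = 0b01001001.
P[1]: D(K, 0b11000100) = 0b11100100.
P[2]: D(K, 0b11111000) = 0b01100011.
P[3]: D(K, 0b10100100) = 0b11101000.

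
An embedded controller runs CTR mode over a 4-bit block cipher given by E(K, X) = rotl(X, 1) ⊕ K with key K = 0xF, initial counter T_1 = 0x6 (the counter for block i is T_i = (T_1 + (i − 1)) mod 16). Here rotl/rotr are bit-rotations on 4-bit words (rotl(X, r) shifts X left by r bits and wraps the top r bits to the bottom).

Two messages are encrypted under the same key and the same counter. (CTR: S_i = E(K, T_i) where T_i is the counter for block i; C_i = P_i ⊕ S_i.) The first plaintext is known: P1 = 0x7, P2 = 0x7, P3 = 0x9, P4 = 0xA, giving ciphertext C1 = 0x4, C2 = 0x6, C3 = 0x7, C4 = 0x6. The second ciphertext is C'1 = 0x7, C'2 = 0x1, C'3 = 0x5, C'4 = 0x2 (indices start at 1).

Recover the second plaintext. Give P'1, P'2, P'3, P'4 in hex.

P'1 = 0x4, P'2 = 0x0, P'3 = 0xB, P'4 = 0xE

In CTR with a reused counter, both messages share the same keystream S_i, so C_i ⊕ C'_i = P_i ⊕ P'_i and thus P'_i = P_i ⊕ C_i ⊕ C'_i.
P'1: 0x7 ⊕ 0x4 ⊕ 0x7 = 0x4.
P'2: 0x7 ⊕ 0x6 ⊕ 0x1 = 0x0.
P'3: 0x9 ⊕ 0x7 ⊕ 0x5 = 0xB.
P'4: 0xA ⊕ 0x6 ⊕ 0x2 = 0xE.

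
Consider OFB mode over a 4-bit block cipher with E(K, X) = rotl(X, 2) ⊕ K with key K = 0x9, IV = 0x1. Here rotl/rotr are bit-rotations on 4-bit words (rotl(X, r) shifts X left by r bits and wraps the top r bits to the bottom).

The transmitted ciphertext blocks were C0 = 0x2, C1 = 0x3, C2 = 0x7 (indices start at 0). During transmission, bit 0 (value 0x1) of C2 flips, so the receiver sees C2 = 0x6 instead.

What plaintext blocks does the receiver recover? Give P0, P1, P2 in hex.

OFB decryption: S_i = E(K, S_{i−1}) with S_{−1} = IV; P_i = C_i ⊕ S_i.
Only C2 changed, to 0x6. In OFB, a change in C_i flips the same bit in P_i only; the keystream is unaffected. Decrypting the received ciphertext:
P0: S = E(K, 0x1) = 0xD; 0x2 ⊕ 0xD = 0xF.
P1: S = E(K, 0xD) = 0xE; 0x3 ⊕ 0xE = 0xD.
P2: S = E(K, 0xE) = 0x2; 0x6 ⊕ 0x2 = 0x4.
Blocks that differ from the original plaintext: P2.

P0 = 0xF, P1 = 0xD, P2 = 0x4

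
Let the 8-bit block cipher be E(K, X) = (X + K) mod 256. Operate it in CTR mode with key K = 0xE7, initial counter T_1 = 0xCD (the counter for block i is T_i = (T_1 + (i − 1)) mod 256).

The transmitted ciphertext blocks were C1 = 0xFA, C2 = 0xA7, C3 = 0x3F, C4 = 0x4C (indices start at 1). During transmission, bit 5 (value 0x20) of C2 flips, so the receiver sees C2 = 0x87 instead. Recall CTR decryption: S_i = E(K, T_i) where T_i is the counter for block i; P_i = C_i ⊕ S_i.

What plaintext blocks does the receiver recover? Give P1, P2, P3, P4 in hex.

P1 = 0x4E, P2 = 0x32, P3 = 0x89, P4 = 0xFB

Only C2 changed, to 0x87. In CTR, a change in C_i flips the same bit in P_i only; the keystream is unaffected. Decrypting the received ciphertext:
P1: T = 0xCD, S = E(K, T) = 0xB4; 0xFA ⊕ 0xB4 = 0x4E.
P2: T = 0xCE, S = E(K, T) = 0xB5; 0x87 ⊕ 0xB5 = 0x32.
P3: T = 0xCF, S = E(K, T) = 0xB6; 0x3F ⊕ 0xB6 = 0x89.
P4: T = 0xD0, S = E(K, T) = 0xB7; 0x4C ⊕ 0xB7 = 0xFB.
Blocks that differ from the original plaintext: P2.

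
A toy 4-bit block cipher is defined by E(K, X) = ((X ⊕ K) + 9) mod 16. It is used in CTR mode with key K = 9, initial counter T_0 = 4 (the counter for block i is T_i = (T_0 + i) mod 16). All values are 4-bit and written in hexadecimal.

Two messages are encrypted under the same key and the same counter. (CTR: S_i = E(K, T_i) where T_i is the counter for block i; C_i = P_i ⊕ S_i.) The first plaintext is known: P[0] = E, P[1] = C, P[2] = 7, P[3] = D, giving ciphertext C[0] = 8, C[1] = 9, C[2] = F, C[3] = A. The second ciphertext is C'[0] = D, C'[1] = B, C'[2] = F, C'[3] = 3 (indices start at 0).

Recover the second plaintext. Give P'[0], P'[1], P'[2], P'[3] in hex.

P'[0] = B, P'[1] = E, P'[2] = 7, P'[3] = 4

In CTR with a reused counter, both messages share the same keystream S_i, so C_i ⊕ C'_i = P_i ⊕ P'_i and thus P'_i = P_i ⊕ C_i ⊕ C'_i.
P'[0]: E ⊕ 8 ⊕ D = B.
P'[1]: C ⊕ 9 ⊕ B = E.
P'[2]: 7 ⊕ F ⊕ F = 7.
P'[3]: D ⊕ A ⊕ 3 = 4.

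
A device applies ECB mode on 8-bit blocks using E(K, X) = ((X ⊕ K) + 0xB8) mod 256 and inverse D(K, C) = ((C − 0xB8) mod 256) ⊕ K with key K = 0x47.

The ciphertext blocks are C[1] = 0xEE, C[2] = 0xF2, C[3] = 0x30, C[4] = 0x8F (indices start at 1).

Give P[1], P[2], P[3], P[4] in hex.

ECB decryption: P_i = D(K, C_i).
P[1]: D(K, 0xEE) = 0x71.
P[2]: D(K, 0xF2) = 0x7D.
P[3]: D(K, 0x30) = 0x3F.
P[4]: D(K, 0x8F) = 0x90.

P[1] = 0x71, P[2] = 0x7D, P[3] = 0x3F, P[4] = 0x90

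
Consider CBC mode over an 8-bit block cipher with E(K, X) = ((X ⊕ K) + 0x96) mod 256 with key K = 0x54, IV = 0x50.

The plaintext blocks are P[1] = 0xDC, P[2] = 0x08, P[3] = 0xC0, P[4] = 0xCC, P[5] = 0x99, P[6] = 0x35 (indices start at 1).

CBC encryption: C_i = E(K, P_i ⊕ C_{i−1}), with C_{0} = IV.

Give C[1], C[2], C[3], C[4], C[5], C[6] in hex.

C[1]: P[1] ⊕ 0x50 = 0x8C; E(K, 0x8C) = 0x6E.
C[2]: P[2] ⊕ 0x6E = 0x66; E(K, 0x66) = 0xC8.
C[3]: P[3] ⊕ 0xC8 = 0x08; E(K, 0x08) = 0xF2.
C[4]: P[4] ⊕ 0xF2 = 0x3E; E(K, 0x3E) = 0x00.
C[5]: P[5] ⊕ 0x00 = 0x99; E(K, 0x99) = 0x63.
C[6]: P[6] ⊕ 0x63 = 0x56; E(K, 0x56) = 0x98.

C[1] = 0x6E, C[2] = 0xC8, C[3] = 0xF2, C[4] = 0x00, C[5] = 0x63, C[6] = 0x98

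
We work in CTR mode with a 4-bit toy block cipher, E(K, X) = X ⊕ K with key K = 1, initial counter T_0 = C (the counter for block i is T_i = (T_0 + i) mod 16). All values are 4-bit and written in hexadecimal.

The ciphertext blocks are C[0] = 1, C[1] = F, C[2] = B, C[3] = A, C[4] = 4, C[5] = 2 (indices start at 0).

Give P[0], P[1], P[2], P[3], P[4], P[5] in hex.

CTR decryption: S_i = E(K, T_i) where T_i is the counter for block i; P_i = C_i ⊕ S_i.
P[0]: T = C, S = E(K, T) = D; 1 ⊕ D = C.
P[1]: T = D, S = E(K, T) = C; F ⊕ C = 3.
P[2]: T = E, S = E(K, T) = F; B ⊕ F = 4.
P[3]: T = F, S = E(K, T) = E; A ⊕ E = 4.
P[4]: T = 0, S = E(K, T) = 1; 4 ⊕ 1 = 5.
P[5]: T = 1, S = E(K, T) = 0; 2 ⊕ 0 = 2.

P[0] = C, P[1] = 3, P[2] = 4, P[3] = 4, P[4] = 5, P[5] = 2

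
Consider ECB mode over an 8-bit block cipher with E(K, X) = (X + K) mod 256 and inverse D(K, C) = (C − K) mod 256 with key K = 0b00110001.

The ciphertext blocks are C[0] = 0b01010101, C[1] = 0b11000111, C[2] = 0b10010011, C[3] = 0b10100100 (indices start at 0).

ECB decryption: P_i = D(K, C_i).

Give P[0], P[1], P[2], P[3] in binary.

P[0]: D(K, 0b01010101) = 0b00100100.
P[1]: D(K, 0b11000111) = 0b10010110.
P[2]: D(K, 0b10010011) = 0b01100010.
P[3]: D(K, 0b10100100) = 0b01110011.

P[0] = 0b00100100, P[1] = 0b10010110, P[2] = 0b01100010, P[3] = 0b01110011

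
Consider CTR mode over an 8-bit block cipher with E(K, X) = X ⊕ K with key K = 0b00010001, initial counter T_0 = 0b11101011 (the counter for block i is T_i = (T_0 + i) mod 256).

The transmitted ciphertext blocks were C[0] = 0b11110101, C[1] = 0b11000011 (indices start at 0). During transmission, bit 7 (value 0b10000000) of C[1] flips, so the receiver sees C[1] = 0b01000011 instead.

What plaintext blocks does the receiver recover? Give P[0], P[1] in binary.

CTR decryption: S_i = E(K, T_i) where T_i is the counter for block i; P_i = C_i ⊕ S_i.
Only C[1] changed, to 0b01000011. In CTR, a change in C_i flips the same bit in P_i only; the keystream is unaffected. Decrypting the received ciphertext:
P[0]: T = 0b11101011, S = E(K, T) = 0b11111010; 0b11110101 ⊕ 0b11111010 = 0b00001111.
P[1]: T = 0b11101100, S = E(K, T) = 0b11111101; 0b01000011 ⊕ 0b11111101 = 0b10111110.
Blocks that differ from the original plaintext: P[1].

P[0] = 0b00001111, P[1] = 0b10111110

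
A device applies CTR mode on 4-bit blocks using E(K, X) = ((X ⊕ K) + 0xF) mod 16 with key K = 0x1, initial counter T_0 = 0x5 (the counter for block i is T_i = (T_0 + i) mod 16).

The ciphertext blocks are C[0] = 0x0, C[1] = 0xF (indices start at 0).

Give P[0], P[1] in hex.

CTR decryption: S_i = E(K, T_i) where T_i is the counter for block i; P_i = C_i ⊕ S_i.
P[0]: T = 0x5, S = E(K, T) = 0x3; 0x0 ⊕ 0x3 = 0x3.
P[1]: T = 0x6, S = E(K, T) = 0x6; 0xF ⊕ 0x6 = 0x9.

P[0] = 0x3, P[1] = 0x9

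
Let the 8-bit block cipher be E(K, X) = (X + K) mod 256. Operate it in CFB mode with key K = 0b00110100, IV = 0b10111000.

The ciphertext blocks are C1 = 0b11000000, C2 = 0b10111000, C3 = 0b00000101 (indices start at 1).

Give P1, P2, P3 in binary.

P1 = 0b00101100, P2 = 0b01001100, P3 = 0b11101001

CFB decryption: P_i = C_i ⊕ E(K, C_{i−1}), with C_{0} = IV.
P1: E(K, 0b10111000) = 0b11101100; 0b11000000 ⊕ 0b11101100 = 0b00101100.
P2: E(K, 0b11000000) = 0b11110100; 0b10111000 ⊕ 0b11110100 = 0b01001100.
P3: E(K, 0b10111000) = 0b11101100; 0b00000101 ⊕ 0b11101100 = 0b11101001.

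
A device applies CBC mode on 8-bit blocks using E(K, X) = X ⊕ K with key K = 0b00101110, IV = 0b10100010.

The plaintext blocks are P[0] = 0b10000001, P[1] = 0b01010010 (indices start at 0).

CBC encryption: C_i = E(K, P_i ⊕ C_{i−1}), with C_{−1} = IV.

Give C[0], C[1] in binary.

C[0]: P[0] ⊕ 0b10100010 = 0b00100011; E(K, 0b00100011) = 0b00001101.
C[1]: P[1] ⊕ 0b00001101 = 0b01011111; E(K, 0b01011111) = 0b01110001.

C[0] = 0b00001101, C[1] = 0b01110001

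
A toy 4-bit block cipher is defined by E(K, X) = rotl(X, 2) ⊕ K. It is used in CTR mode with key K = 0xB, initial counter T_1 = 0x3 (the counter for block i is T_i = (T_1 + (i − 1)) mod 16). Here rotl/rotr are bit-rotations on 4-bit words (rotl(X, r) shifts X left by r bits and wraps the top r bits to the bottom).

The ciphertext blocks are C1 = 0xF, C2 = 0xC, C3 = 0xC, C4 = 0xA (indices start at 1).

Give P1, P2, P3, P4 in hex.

P1 = 0x8, P2 = 0x6, P3 = 0x2, P4 = 0x8

CTR decryption: S_i = E(K, T_i) where T_i is the counter for block i; P_i = C_i ⊕ S_i.
P1: T = 0x3, S = E(K, T) = 0x7; 0xF ⊕ 0x7 = 0x8.
P2: T = 0x4, S = E(K, T) = 0xA; 0xC ⊕ 0xA = 0x6.
P3: T = 0x5, S = E(K, T) = 0xE; 0xC ⊕ 0xE = 0x2.
P4: T = 0x6, S = E(K, T) = 0x2; 0xA ⊕ 0x2 = 0x8.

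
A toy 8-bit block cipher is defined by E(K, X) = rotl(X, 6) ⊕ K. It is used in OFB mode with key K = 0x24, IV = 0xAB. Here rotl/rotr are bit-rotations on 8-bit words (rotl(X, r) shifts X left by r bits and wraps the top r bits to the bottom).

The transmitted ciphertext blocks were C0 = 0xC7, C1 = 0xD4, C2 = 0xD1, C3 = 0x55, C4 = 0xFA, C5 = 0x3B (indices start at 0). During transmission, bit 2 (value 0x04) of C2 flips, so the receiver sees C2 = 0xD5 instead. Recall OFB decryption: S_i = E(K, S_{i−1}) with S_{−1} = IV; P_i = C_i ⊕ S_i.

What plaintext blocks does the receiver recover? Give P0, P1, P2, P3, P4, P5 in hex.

Only C2 changed, to 0xD5. In OFB, a change in C_i flips the same bit in P_i only; the keystream is unaffected. Decrypting the received ciphertext:
P0: S = E(K, 0xAB) = 0xCE; 0xC7 ⊕ 0xCE = 0x09.
P1: S = E(K, 0xCE) = 0x97; 0xD4 ⊕ 0x97 = 0x43.
P2: S = E(K, 0x97) = 0xC1; 0xD5 ⊕ 0xC1 = 0x14.
P3: S = E(K, 0xC1) = 0x54; 0x55 ⊕ 0x54 = 0x01.
P4: S = E(K, 0x54) = 0x31; 0xFA ⊕ 0x31 = 0xCB.
P5: S = E(K, 0x31) = 0x68; 0x3B ⊕ 0x68 = 0x53.
Blocks that differ from the original plaintext: P2.

P0 = 0x09, P1 = 0x43, P2 = 0x14, P3 = 0x01, P4 = 0xCB, P5 = 0x53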